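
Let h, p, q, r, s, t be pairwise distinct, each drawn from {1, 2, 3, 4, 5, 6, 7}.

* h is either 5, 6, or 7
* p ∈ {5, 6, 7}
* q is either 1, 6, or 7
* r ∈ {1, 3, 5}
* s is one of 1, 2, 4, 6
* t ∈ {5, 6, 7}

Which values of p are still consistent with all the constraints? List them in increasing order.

5, 6, 7

h, p, t share exactly the 3 values {5, 6, 7}; by pigeonhole those values go to them, so strike 5, 6, 7 from q, r, s.
That leaves q = 1. Remove 1 from r, s.
r has just one choice, so r = 3.
No further eliminations apply; p can still be any of 5, 6, 7.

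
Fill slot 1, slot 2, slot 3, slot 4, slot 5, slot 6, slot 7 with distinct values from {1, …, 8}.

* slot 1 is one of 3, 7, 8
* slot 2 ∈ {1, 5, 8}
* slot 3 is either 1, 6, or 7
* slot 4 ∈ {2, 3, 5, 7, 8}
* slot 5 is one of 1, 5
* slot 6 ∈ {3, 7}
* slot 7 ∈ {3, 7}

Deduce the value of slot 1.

The 7 variables draw from only 7 values {1, 2, 3, 5, 6, 7, 8}, so each is used; only slot 4 can be 2, hence slot 4 = 2.
The 6 still-open variables draw from only 6 values {1, 3, 5, 6, 7, 8}, so each is used; only slot 3 can be 6, hence slot 3 = 6.
slot 6 and slot 7 share exactly the 2 values {3, 7}; by pigeonhole those values go to them, so strike 3, 7 from slot 1.
So slot 1 = 8.

8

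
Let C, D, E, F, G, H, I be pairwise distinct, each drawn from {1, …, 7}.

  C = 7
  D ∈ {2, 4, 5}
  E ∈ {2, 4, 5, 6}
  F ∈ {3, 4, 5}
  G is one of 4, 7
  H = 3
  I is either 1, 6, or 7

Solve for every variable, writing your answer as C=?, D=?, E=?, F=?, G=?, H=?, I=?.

C=7, D=2, E=6, F=5, G=4, H=3, I=1

C has just one choice, so C = 7. So G, I can't be 7.
G must be 4 (only option left). Remove 4 from D, E, F.
That leaves H = 3. Eliminate 3 elsewhere: F.
F has just one choice, so F = 5. So D, E can't be 5.
D must be 2 (only option left). Remove 2 from E.
That leaves E = 6. Eliminate 6 elsewhere: I.
I must be 1 (only option left).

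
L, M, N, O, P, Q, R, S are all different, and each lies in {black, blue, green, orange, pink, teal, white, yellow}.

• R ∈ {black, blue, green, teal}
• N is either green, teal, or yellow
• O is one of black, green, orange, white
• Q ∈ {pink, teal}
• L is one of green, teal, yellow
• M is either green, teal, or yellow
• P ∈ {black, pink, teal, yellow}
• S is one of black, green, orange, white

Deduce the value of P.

black

The 8 variables draw from only 8 values {black, blue, green, orange, pink, teal, white, yellow}, so each is used; only R can be blue, hence R = blue.
L, M, N between them cover only {green, teal, yellow} — a naked triple. Remove those values from O, P, Q, S.
Q's domain is down to {pink}, so Q = pink. Strike pink from P.
So P = black.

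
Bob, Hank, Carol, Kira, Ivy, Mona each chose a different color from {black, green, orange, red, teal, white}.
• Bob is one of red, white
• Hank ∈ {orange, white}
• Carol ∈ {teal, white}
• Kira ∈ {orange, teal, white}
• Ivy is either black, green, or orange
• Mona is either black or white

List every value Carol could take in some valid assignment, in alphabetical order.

Among the 6 variables, green fits only Ivy (and all 6 values in {black, green, orange, red, teal, white} must be used), so Ivy = green.
Among the 5 still-open variables, black fits only Mona (and all 5 values in {black, orange, red, teal, white} must be used), so Mona = black.
The 4 still-open variables together cover exactly {orange, red, teal, white} — 4 values for 4 variables — and red appears only in Bob's list, so Bob = red.
No further eliminations apply; Carol can still be any of teal, white.

teal, white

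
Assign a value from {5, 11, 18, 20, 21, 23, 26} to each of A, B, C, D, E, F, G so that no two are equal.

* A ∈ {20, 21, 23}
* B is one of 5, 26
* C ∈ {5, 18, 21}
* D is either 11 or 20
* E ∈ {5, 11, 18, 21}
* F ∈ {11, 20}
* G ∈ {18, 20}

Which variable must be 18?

G

The 7 variables together cover exactly {5, 11, 18, 20, 21, 23, 26} — 7 values for 7 variables — and 23 appears only in A's list, so A = 23.
Among the 6 still-open variables, 26 fits only B (and all 6 values in {5, 11, 18, 20, 21, 26} must be used), so B = 26.
The 2 variables D and F are confined to {11, 20}, which locks those values in; drop them from E, G.
So 18 goes to G.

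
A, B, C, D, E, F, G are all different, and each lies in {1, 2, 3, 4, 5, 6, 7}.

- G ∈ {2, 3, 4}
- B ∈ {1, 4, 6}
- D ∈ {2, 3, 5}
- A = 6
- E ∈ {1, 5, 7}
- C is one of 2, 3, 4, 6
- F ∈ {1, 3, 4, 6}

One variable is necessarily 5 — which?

A has just one choice, so A = 6. Strike 6 from B, C, F.
The 6 still-open variables draw from only 6 values {1, 2, 3, 4, 5, 7}, so each is used; only E can be 7, hence E = 7.
Among the 5 still-open variables, 5 fits only D (and all 5 values in {1, 2, 3, 4, 5} must be used), so D = 5.

D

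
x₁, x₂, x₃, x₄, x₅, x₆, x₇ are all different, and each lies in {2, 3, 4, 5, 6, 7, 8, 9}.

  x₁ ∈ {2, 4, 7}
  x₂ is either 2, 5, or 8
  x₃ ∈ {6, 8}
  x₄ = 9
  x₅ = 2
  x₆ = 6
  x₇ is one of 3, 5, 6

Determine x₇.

3

x₄ has just one choice, so x₄ = 9.
x₅ has just one choice, so x₅ = 2. Eliminate 2 elsewhere: x₁, x₂.
x₆'s domain is down to {6}, so x₆ = 6. Eliminate 6 elsewhere: x₃, x₇.
x₃'s domain is down to {8}, so x₃ = 8. Eliminate 8 elsewhere: x₂.
x₂ must be 5 (only option left). Remove 5 from x₇.
So x₇ = 3.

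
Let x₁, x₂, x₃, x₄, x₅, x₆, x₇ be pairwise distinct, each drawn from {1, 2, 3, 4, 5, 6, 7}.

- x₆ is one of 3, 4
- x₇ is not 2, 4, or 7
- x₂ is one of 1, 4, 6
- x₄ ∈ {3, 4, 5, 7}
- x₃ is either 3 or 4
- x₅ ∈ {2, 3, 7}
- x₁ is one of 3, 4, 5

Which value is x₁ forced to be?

The 7 variables draw from only 7 values {1, 2, 3, 4, 5, 6, 7}, so each is used; only x₅ can be 2, hence x₅ = 2.
Among the 6 still-open variables, 7 fits only x₄ (and all 6 values in {1, 3, 4, 5, 6, 7} must be used), so x₄ = 7.
x₃ and x₆ share exactly the 2 values {3, 4}; by pigeonhole those values go to them, so strike 3, 4 from x₁, x₂, x₇.
So x₁ = 5.

5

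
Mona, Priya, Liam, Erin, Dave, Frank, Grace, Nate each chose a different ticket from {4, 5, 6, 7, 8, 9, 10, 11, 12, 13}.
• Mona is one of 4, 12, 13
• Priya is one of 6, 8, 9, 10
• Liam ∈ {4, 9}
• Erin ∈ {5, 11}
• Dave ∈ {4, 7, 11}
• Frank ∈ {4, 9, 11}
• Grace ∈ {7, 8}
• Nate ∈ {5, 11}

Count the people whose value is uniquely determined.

2

The 2 variables Erin and Nate are confined to {5, 11}, which locks those values in; drop them from Dave, Frank.
Liam and Frank share exactly the 2 values {4, 9}; by pigeonhole those values go to them, so strike 4, 9 from Mona, Priya, Dave.
That leaves Dave = 7. Strike 7 from Grace.
Grace's domain is down to {8}, so Grace = 8. Strike 8 from Priya.
Determined: Dave=7, Grace=8. The other people each still have more than one consistent value. That makes 2.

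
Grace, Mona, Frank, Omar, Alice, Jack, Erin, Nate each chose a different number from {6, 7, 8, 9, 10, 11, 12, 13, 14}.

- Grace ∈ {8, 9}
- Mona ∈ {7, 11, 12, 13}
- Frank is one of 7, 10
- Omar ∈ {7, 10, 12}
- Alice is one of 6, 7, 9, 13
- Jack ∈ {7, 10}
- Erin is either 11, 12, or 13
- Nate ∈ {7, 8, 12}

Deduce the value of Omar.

12

The 8 variables draw from only 8 values {6, 7, 8, 9, 10, 11, 12, 13}, so each is used; only Alice can be 6, hence Alice = 6.
Among the 7 still-open variables, 9 fits only Grace (and all 7 values in {7, 8, 9, 10, 11, 12, 13} must be used), so Grace = 9.
Among the 6 still-open variables, 8 fits only Nate (and all 6 values in {7, 8, 10, 11, 12, 13} must be used), so Nate = 8.
Frank and Jack between them cover only {7, 10} — a naked pair. Remove those values from Mona, Omar.
So Omar = 12.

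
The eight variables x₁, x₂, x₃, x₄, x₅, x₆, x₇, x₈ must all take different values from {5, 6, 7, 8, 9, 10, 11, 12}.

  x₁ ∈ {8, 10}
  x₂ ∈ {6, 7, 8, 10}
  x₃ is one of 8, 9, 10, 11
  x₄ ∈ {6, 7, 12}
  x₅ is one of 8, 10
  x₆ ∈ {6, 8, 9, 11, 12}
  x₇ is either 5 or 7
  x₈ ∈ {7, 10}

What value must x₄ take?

12

The 8 variables together cover exactly {5, 6, 7, 8, 9, 10, 11, 12} — 8 values for 8 variables — and 5 appears only in x₇'s list, so x₇ = 5.
The 2 variables x₁ and x₅ are confined to {8, 10}, which locks those values in; drop them from x₂, x₃, x₆, x₈.
That leaves x₈ = 7. Strike 7 from x₂, x₄.
x₂ has just one choice, so x₂ = 6. So x₄, x₆ can't be 6.
So x₄ = 12.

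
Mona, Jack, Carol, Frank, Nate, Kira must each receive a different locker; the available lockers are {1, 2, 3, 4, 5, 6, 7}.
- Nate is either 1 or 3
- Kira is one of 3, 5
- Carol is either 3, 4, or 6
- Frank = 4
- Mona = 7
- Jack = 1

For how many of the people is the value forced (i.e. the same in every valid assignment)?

6

Mona's domain is down to {7}, so Mona = 7.
Jack has just one choice, so Jack = 1. Eliminate 1 elsewhere: Nate.
Frank's domain is down to {4}, so Frank = 4. Strike 4 from Carol.
That leaves Nate = 3. Remove 3 from Carol, Kira.
Kira has just one choice, so Kira = 5.
Carol's domain is down to {6}, so Carol = 6.
Every person is fixed: Mona=7, Jack=1, Carol=6, Frank=4, Nate=3, Kira=5. That makes 6.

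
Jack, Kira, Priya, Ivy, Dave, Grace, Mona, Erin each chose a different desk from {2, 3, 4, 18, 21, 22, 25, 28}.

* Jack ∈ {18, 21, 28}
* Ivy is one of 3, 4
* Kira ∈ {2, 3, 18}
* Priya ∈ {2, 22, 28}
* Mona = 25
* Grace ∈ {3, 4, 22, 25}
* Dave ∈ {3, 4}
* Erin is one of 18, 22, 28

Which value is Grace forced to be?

Mona must be 25 (only option left). Strike 25 from Grace.
The 7 still-open variables draw from only 7 values {2, 3, 4, 18, 21, 22, 28}, so each is used; only Jack can be 21, hence Jack = 21.
The 2 variables Ivy and Dave are confined to {3, 4}, which locks those values in; drop them from Kira, Grace.
So Grace = 22.

22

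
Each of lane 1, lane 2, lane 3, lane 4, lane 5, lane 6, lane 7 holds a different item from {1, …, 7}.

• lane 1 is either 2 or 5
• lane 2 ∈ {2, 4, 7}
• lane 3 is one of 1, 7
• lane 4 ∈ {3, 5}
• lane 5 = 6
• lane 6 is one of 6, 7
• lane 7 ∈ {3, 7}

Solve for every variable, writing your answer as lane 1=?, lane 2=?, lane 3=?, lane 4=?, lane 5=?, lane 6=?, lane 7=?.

lane 1=2, lane 2=4, lane 3=1, lane 4=5, lane 5=6, lane 6=7, lane 7=3

lane 5's domain is down to {6}, so lane 5 = 6. Eliminate 6 elsewhere: lane 6.
That leaves lane 6 = 7. Remove 7 from lane 2, lane 3, lane 7.
lane 7 has just one choice, so lane 7 = 3. Strike 3 from lane 4.
lane 3 has just one choice, so lane 3 = 1.
lane 4 has just one choice, so lane 4 = 5. Strike 5 from lane 1.
lane 1 must be 2 (only option left). Remove 2 from lane 2.
lane 2's domain is down to {4}, so lane 2 = 4.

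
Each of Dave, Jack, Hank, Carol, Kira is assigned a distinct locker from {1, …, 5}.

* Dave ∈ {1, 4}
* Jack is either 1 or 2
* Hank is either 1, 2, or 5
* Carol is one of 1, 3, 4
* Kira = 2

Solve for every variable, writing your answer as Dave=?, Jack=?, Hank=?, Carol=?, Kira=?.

Kira must be 2 (only option left). So Jack, Hank can't be 2.
Jack's domain is down to {1}, so Jack = 1. Strike 1 from Dave, Hank, Carol.
Hank must be 5 (only option left).
Dave's domain is down to {4}, so Dave = 4. Strike 4 from Carol.
Carol has just one choice, so Carol = 3.

Dave=4, Jack=1, Hank=5, Carol=3, Kira=2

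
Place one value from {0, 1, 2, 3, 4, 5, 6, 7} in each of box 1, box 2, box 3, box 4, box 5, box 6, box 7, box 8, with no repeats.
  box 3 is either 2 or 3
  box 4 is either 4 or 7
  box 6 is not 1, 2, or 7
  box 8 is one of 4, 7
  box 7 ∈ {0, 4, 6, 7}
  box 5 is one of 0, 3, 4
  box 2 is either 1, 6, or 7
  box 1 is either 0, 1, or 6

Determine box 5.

3

The 8 variables draw from only 8 values {0, 1, 2, 3, 4, 5, 6, 7}, so each is used; only box 3 can be 2, hence box 3 = 2.
The 7 still-open variables together cover exactly {0, 1, 3, 4, 5, 6, 7} — 7 values for 7 variables — and 5 appears only in box 6's list, so box 6 = 5.
Among the 6 still-open variables, 3 fits only box 5 (and all 6 values in {0, 1, 3, 4, 6, 7} must be used), so box 5 = 3.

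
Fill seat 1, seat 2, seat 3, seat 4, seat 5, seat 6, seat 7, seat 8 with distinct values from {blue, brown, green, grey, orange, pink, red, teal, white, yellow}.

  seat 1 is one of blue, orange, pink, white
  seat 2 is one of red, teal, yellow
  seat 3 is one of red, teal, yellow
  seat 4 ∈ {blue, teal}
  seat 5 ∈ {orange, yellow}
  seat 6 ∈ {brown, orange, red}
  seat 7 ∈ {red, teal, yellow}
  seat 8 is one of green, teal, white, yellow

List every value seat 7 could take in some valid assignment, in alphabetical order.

The 3 variables seat 2, seat 3, seat 7 are confined to {red, teal, yellow}, which locks those values in; drop them from seat 4, seat 5, seat 6, seat 8.
seat 4 must be blue (only option left). Strike blue from seat 1.
seat 5's domain is down to {orange}, so seat 5 = orange. Remove orange from seat 1, seat 6.
seat 6 has just one choice, so seat 6 = brown.
No further eliminations apply; seat 7 can still be any of red, teal, yellow.

red, teal, yellow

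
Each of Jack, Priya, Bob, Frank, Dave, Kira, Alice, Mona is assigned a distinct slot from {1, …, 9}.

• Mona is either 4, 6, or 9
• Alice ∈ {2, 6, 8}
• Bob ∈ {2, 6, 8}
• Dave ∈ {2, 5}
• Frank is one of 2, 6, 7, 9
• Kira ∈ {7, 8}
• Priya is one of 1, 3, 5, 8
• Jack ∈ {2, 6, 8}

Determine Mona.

4

The 3 variables Jack, Bob, Alice are confined to {2, 6, 8}, which locks those values in; drop them from Priya, Frank, Dave, Kira, Mona.
Dave's domain is down to {5}, so Dave = 5. Strike 5 from Priya.
Kira's domain is down to {7}, so Kira = 7. Strike 7 from Frank.
Frank's domain is down to {9}, so Frank = 9. So Mona can't be 9.
So Mona = 4.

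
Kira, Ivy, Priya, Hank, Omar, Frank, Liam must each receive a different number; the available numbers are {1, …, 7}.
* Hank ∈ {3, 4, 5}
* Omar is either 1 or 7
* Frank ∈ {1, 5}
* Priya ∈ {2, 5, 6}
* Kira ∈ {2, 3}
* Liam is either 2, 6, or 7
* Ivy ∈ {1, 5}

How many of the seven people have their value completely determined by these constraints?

The 7 variables draw from only 7 values {1, 2, 3, 4, 5, 6, 7}, so each is used; only Hank can be 4, hence Hank = 4.
The 6 still-open variables draw from only 6 values {1, 2, 3, 5, 6, 7}, so each is used; only Kira can be 3, hence Kira = 3.
The 2 variables Ivy and Frank are confined to {1, 5}, which locks those values in; drop them from Priya, Omar.
Omar must be 7 (only option left). Eliminate 7 elsewhere: Liam.
Determined: Kira=3, Hank=4, Omar=7. The other people each still have more than one consistent value. That makes 3.

3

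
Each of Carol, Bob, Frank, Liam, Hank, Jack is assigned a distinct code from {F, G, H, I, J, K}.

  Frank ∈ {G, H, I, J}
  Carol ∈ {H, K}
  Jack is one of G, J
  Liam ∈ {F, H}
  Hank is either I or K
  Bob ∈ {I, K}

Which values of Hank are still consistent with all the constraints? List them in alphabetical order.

The 6 variables together cover exactly {F, G, H, I, J, K} — 6 values for 6 variables — and F appears only in Liam's list, so Liam = F.
The 2 variables Bob and Hank are confined to {I, K}, which locks those values in; drop them from Carol, Frank.
That leaves Carol = H. So Frank can't be H.
No further eliminations apply; Hank can still be any of I, K.

I, K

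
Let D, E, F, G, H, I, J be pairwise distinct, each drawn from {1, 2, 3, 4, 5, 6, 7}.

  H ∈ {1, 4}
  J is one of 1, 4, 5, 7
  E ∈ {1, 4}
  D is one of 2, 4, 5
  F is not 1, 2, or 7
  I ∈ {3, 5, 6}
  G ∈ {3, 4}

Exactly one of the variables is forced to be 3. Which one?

The 7 variables draw from only 7 values {1, 2, 3, 4, 5, 6, 7}, so each is used; only D can be 2, hence D = 2.
The 6 still-open variables draw from only 6 values {1, 3, 4, 5, 6, 7}, so each is used; only J can be 7, hence J = 7.
E and H between them cover only {1, 4} — a naked pair. Remove those values from F, G.
So 3 goes to G.

G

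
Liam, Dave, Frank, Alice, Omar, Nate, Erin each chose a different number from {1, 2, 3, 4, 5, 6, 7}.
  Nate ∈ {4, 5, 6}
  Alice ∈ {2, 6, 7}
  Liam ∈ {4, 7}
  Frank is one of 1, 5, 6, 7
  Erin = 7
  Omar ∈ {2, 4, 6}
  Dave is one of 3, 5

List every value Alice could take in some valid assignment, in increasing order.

Erin has just one choice, so Erin = 7. Strike 7 from Liam, Frank, Alice.
Liam must be 4 (only option left). Strike 4 from Omar, Nate.
The 5 still-open variables draw from only 5 values {1, 2, 3, 5, 6}, so each is used; only Frank can be 1, hence Frank = 1.
The 4 still-open variables together cover exactly {2, 3, 5, 6} — 4 values for 4 variables — and 3 appears only in Dave's list, so Dave = 3.
The 3 still-open variables together cover exactly {2, 5, 6} — 3 values for 3 variables — and 5 appears only in Nate's list, so Nate = 5.
No further eliminations apply; Alice can still be any of 2, 6.

2, 6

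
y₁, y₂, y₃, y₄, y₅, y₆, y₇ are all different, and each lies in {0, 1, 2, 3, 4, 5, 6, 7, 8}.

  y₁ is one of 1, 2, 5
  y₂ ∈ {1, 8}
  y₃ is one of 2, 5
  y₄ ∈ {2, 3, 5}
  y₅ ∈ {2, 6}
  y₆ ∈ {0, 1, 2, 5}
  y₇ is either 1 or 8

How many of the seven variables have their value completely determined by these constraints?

3

The 7 variables together cover exactly {0, 1, 2, 3, 5, 6, 8} — 7 values for 7 variables — and 0 appears only in y₆'s list, so y₆ = 0.
The 6 still-open variables draw from only 6 values {1, 2, 3, 5, 6, 8}, so each is used; only y₄ can be 3, hence y₄ = 3.
Among the 5 still-open variables, 6 fits only y₅ (and all 5 values in {1, 2, 5, 6, 8} must be used), so y₅ = 6.
y₂ and y₇ share exactly the 2 values {1, 8}; by pigeonhole those values go to them, so strike 1, 8 from y₁.
Determined: y₄=3, y₅=6, y₆=0. The other variables each still have more than one consistent value. That makes 3.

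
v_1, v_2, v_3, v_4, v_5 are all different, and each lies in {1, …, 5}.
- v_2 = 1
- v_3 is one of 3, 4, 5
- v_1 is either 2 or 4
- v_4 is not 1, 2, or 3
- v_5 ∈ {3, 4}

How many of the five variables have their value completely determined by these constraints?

2

v_2's domain is down to {1}, so v_2 = 1.
The 4 still-open variables draw from only 4 values {2, 3, 4, 5}, so each is used; only v_1 can be 2, hence v_1 = 2.
Determined: v_1=2, v_2=1. The other variables each still have more than one consistent value. That makes 2.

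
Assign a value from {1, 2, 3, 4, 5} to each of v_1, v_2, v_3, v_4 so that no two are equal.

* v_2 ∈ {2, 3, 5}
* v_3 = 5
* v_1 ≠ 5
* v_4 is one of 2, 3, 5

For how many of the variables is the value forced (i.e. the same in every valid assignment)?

1

v_3's domain is down to {5}, so v_3 = 5. Remove 5 from v_2, v_4.
The 2 variables v_2 and v_4 are confined to {2, 3}, which locks those values in; drop them from v_1.
Determined: v_3=5. The other variables each still have more than one consistent value. That makes 1.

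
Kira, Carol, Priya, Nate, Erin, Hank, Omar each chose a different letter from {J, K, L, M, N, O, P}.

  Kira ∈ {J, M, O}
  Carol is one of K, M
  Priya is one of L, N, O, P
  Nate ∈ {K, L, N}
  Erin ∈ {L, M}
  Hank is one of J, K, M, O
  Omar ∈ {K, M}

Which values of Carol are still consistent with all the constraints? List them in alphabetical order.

The 7 variables draw from only 7 values {J, K, L, M, N, O, P}, so each is used; only Priya can be P, hence Priya = P.
Among the 6 still-open variables, N fits only Nate (and all 6 values in {J, K, L, M, N, O} must be used), so Nate = N.
The 5 still-open variables draw from only 5 values {J, K, L, M, O}, so each is used; only Erin can be L, hence Erin = L.
Carol and Omar share exactly the 2 values {K, M}; by pigeonhole those values go to them, so strike K, M from Kira, Hank.
No further eliminations apply; Carol can still be any of K, M.

K, M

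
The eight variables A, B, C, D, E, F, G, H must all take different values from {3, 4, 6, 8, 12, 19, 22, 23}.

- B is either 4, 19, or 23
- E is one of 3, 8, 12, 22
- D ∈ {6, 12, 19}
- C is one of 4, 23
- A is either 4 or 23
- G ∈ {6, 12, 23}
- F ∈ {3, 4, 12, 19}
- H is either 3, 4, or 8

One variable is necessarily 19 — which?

The 8 variables together cover exactly {3, 4, 6, 8, 12, 19, 22, 23} — 8 values for 8 variables — and 22 appears only in E's list, so E = 22.
Among the 7 still-open variables, 8 fits only H (and all 7 values in {3, 4, 6, 8, 12, 19, 23} must be used), so H = 8.
The 6 still-open variables together cover exactly {3, 4, 6, 12, 19, 23} — 6 values for 6 variables — and 3 appears only in F's list, so F = 3.
The 2 variables A and C are confined to {4, 23}, which locks those values in; drop them from B, G.
So 19 goes to B.

B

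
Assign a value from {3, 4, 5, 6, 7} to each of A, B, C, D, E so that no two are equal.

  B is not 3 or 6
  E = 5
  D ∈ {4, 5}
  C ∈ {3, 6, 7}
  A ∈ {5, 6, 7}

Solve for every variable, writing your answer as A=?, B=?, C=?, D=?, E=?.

A=6, B=7, C=3, D=4, E=5

E must be 5 (only option left). Eliminate 5 elsewhere: A, B, D.
D has just one choice, so D = 4. Strike 4 from B.
B must be 7 (only option left). So A, C can't be 7.
That leaves A = 6. Remove 6 from C.
That leaves C = 3.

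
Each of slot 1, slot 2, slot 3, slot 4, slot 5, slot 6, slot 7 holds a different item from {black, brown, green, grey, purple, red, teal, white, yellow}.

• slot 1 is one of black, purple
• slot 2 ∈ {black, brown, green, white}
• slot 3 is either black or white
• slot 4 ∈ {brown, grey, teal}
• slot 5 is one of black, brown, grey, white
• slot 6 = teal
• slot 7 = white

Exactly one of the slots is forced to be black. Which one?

slot 3

slot 6 must be teal (only option left). Strike teal from slot 4.
slot 7 must be white (only option left). So slot 2, slot 3, slot 5 can't be white.
So black goes to slot 3.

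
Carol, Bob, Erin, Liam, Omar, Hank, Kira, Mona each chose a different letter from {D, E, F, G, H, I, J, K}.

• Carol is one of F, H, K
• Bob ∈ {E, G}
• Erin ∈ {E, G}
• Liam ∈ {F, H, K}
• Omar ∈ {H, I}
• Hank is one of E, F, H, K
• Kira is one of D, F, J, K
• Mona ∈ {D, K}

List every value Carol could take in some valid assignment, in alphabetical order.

F, H, K

The 8 variables draw from only 8 values {D, E, F, G, H, I, J, K}, so each is used; only Omar can be I, hence Omar = I.
The 7 still-open variables draw from only 7 values {D, E, F, G, H, J, K}, so each is used; only Kira can be J, hence Kira = J.
Among the 6 still-open variables, D fits only Mona (and all 6 values in {D, E, F, G, H, K} must be used), so Mona = D.
The 2 variables Bob and Erin are confined to {E, G}, which locks those values in; drop them from Hank.
No further eliminations apply; Carol can still be any of F, H, K.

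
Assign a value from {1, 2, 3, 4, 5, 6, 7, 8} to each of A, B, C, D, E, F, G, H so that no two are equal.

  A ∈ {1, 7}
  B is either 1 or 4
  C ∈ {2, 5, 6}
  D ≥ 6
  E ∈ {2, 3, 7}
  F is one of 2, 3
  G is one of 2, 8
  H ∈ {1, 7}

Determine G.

8

The 8 variables draw from only 8 values {1, 2, 3, 4, 5, 6, 7, 8}, so each is used; only B can be 4, hence B = 4.
The 7 still-open variables draw from only 7 values {1, 2, 3, 5, 6, 7, 8}, so each is used; only C can be 5, hence C = 5.
Among the 6 still-open variables, 6 fits only D (and all 6 values in {1, 2, 3, 6, 7, 8} must be used), so D = 6.
Among the 5 still-open variables, 8 fits only G (and all 5 values in {1, 2, 3, 7, 8} must be used), so G = 8.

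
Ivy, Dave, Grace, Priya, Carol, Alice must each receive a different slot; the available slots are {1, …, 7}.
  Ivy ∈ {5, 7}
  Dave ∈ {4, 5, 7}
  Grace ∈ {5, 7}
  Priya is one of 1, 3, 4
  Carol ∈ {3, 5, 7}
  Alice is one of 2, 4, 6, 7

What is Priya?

1

Ivy and Grace share exactly the 2 values {5, 7}; by pigeonhole those values go to them, so strike 5, 7 from Dave, Carol, Alice.
Dave has just one choice, so Dave = 4. Remove 4 from Priya, Alice.
Carol must be 3 (only option left). Eliminate 3 elsewhere: Priya.
So Priya = 1.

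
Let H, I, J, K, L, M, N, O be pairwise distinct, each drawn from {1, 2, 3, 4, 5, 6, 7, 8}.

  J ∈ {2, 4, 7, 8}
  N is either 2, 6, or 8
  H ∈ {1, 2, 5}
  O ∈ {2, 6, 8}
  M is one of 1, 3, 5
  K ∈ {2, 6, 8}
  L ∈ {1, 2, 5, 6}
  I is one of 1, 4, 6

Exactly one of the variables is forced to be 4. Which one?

I

The 8 variables draw from only 8 values {1, 2, 3, 4, 5, 6, 7, 8}, so each is used; only M can be 3, hence M = 3.
Among the 7 still-open variables, 7 fits only J (and all 7 values in {1, 2, 4, 5, 6, 7, 8} must be used), so J = 7.
The 6 still-open variables draw from only 6 values {1, 2, 4, 5, 6, 8}, so each is used; only I can be 4, hence I = 4.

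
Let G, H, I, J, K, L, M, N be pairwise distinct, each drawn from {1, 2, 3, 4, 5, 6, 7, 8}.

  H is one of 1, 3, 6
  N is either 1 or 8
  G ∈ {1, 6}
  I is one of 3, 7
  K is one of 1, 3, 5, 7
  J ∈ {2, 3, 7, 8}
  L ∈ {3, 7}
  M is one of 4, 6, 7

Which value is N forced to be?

8

The 8 variables together cover exactly {1, 2, 3, 4, 5, 6, 7, 8} — 8 values for 8 variables — and 2 appears only in J's list, so J = 2.
The 7 still-open variables together cover exactly {1, 3, 4, 5, 6, 7, 8} — 7 values for 7 variables — and 4 appears only in M's list, so M = 4.
The 6 still-open variables draw from only 6 values {1, 3, 5, 6, 7, 8}, so each is used; only K can be 5, hence K = 5.
Among the 5 still-open variables, 8 fits only N (and all 5 values in {1, 3, 6, 7, 8} must be used), so N = 8.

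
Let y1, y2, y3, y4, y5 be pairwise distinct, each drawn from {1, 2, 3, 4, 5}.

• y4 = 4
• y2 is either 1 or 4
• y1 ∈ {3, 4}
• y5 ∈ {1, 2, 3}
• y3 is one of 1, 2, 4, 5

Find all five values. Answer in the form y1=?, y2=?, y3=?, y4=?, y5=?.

y1=3, y2=1, y3=5, y4=4, y5=2

y4 has just one choice, so y4 = 4. Remove 4 from y1, y2, y3.
y1 must be 3 (only option left). So y5 can't be 3.
y2 must be 1 (only option left). So y3, y5 can't be 1.
That leaves y5 = 2. So y3 can't be 2.
y3 must be 5 (only option left).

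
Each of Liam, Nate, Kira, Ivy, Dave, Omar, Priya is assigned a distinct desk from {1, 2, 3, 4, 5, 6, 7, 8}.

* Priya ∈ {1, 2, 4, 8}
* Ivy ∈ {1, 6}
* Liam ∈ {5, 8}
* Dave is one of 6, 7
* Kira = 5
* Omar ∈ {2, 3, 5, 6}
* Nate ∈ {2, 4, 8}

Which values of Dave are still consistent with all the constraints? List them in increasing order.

6, 7

Kira's domain is down to {5}, so Kira = 5. So Liam, Omar can't be 5.
Liam has just one choice, so Liam = 8. So Nate, Priya can't be 8.
No further eliminations apply; Dave can still be any of 6, 7.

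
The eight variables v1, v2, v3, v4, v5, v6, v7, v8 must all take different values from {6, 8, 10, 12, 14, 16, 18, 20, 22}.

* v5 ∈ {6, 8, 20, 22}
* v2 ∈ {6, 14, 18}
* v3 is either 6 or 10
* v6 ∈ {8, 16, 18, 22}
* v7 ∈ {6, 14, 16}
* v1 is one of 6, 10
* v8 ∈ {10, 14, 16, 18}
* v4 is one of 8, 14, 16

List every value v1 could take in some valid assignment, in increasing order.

Among the 8 variables, 20 fits only v5 (and all 8 values in {6, 8, 10, 14, 16, 18, 20, 22} must be used), so v5 = 20.
The 7 still-open variables together cover exactly {6, 8, 10, 14, 16, 18, 22} — 7 values for 7 variables — and 22 appears only in v6's list, so v6 = 22.
The 6 still-open variables together cover exactly {6, 8, 10, 14, 16, 18} — 6 values for 6 variables — and 8 appears only in v4's list, so v4 = 8.
The 2 variables v1 and v3 are confined to {6, 10}, which locks those values in; drop them from v2, v7, v8.
No further eliminations apply; v1 can still be any of 6, 10.

6, 10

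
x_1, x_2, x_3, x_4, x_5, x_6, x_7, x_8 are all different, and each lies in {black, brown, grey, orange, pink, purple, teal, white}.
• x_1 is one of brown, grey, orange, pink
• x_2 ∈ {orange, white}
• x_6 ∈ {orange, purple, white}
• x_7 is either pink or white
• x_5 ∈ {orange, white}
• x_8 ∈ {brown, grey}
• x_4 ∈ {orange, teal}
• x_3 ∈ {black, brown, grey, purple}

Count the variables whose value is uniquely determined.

4

The 8 variables together cover exactly {black, brown, grey, orange, pink, purple, teal, white} — 8 values for 8 variables — and black appears only in x_3's list, so x_3 = black.
Among the 7 still-open variables, purple fits only x_6 (and all 7 values in {brown, grey, orange, pink, purple, teal, white} must be used), so x_6 = purple.
Among the 6 still-open variables, teal fits only x_4 (and all 6 values in {brown, grey, orange, pink, teal, white} must be used), so x_4 = teal.
The 2 variables x_2 and x_5 are confined to {orange, white}, which locks those values in; drop them from x_1, x_7.
That leaves x_7 = pink. Eliminate pink elsewhere: x_1.
Determined: x_3=black, x_4=teal, x_6=purple, x_7=pink. The other variables each still have more than one consistent value. That makes 4.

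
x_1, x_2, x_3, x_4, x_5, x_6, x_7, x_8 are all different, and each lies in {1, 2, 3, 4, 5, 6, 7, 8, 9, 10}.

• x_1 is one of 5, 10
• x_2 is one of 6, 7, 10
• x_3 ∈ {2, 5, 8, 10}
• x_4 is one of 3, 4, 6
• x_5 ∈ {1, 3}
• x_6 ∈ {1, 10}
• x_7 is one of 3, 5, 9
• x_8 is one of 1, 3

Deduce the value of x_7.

x_5 and x_8 share exactly the 2 values {1, 3}; by pigeonhole those values go to them, so strike 1, 3 from x_4, x_6, x_7.
x_6 has just one choice, so x_6 = 10. Eliminate 10 elsewhere: x_1, x_2, x_3.
x_1's domain is down to {5}, so x_1 = 5. Strike 5 from x_3, x_7.
So x_7 = 9.

9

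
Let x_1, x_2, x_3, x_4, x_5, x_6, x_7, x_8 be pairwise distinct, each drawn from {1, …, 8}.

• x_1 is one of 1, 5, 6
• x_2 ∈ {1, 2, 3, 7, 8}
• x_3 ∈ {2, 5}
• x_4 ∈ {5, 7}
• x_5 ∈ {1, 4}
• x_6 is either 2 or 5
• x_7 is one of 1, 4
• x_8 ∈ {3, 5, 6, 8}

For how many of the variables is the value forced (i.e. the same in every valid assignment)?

2

x_3 and x_6 share exactly the 2 values {2, 5}; by pigeonhole those values go to them, so strike 2, 5 from x_1, x_2, x_4, x_8.
That leaves x_4 = 7. Eliminate 7 elsewhere: x_2.
The 2 variables x_5 and x_7 are confined to {1, 4}, which locks those values in; drop them from x_1, x_2.
x_1's domain is down to {6}, so x_1 = 6. Eliminate 6 elsewhere: x_8.
Determined: x_1=6, x_4=7. The other variables each still have more than one consistent value. That makes 2.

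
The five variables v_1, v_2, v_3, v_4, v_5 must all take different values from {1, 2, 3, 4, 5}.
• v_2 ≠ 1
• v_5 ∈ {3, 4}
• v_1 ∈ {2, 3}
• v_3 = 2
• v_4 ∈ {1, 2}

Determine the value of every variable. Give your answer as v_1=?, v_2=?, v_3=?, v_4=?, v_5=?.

v_1=3, v_2=5, v_3=2, v_4=1, v_5=4

v_3 has just one choice, so v_3 = 2. Strike 2 from v_1, v_2, v_4.
That leaves v_4 = 1.
v_1's domain is down to {3}, so v_1 = 3. Remove 3 from v_2, v_5.
That leaves v_5 = 4. So v_2 can't be 4.
v_2 must be 5 (only option left).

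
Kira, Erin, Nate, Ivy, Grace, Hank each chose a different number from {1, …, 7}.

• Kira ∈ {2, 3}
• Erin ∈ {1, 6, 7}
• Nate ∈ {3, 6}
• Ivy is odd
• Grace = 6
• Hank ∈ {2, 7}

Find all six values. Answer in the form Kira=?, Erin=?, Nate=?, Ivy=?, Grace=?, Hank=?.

Grace's domain is down to {6}, so Grace = 6. Remove 6 from Erin, Nate.
Nate has just one choice, so Nate = 3. Remove 3 from Kira, Ivy.
Kira's domain is down to {2}, so Kira = 2. So Hank can't be 2.
That leaves Hank = 7. So Erin, Ivy can't be 7.
Erin's domain is down to {1}, so Erin = 1. Strike 1 from Ivy.
Ivy's domain is down to {5}, so Ivy = 5.

Kira=2, Erin=1, Nate=3, Ivy=5, Grace=6, Hank=7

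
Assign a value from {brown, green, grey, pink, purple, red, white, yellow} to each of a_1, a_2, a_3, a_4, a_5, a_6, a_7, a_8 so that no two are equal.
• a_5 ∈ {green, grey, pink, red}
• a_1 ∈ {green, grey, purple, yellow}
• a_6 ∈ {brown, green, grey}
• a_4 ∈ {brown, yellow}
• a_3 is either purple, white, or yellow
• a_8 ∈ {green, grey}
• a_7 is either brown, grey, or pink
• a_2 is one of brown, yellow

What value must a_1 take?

purple

The 8 variables draw from only 8 values {brown, green, grey, pink, purple, red, white, yellow}, so each is used; only a_5 can be red, hence a_5 = red.
The 7 still-open variables draw from only 7 values {brown, green, grey, pink, purple, white, yellow}, so each is used; only a_7 can be pink, hence a_7 = pink.
The 6 still-open variables draw from only 6 values {brown, green, grey, purple, white, yellow}, so each is used; only a_3 can be white, hence a_3 = white.
The 5 still-open variables draw from only 5 values {brown, green, grey, purple, yellow}, so each is used; only a_1 can be purple, hence a_1 = purple.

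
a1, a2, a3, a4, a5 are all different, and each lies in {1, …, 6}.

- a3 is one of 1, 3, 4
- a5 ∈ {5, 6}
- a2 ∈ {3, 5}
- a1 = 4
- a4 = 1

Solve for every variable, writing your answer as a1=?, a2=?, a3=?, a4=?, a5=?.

a1 must be 4 (only option left). So a3 can't be 4.
a4's domain is down to {1}, so a4 = 1. So a3 can't be 1.
a3 has just one choice, so a3 = 3. Remove 3 from a2.
a2 has just one choice, so a2 = 5. Remove 5 from a5.
a5 must be 6 (only option left).

a1=4, a2=5, a3=3, a4=1, a5=6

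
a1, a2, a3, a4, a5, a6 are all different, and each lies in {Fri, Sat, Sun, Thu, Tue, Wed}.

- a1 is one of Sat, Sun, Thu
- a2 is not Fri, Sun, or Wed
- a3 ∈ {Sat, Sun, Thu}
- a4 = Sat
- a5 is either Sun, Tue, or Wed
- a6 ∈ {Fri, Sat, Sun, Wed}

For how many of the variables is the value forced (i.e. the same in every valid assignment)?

4

a4 has just one choice, so a4 = Sat. Eliminate Sat elsewhere: a1, a2, a3, a6.
Among the 5 still-open variables, Fri fits only a6 (and all 5 values in {Fri, Sun, Thu, Tue, Wed} must be used), so a6 = Fri.
Among the 4 still-open variables, Wed fits only a5 (and all 4 values in {Sun, Thu, Tue, Wed} must be used), so a5 = Wed.
The 3 still-open variables together cover exactly {Sun, Thu, Tue} — 3 values for 3 variables — and Tue appears only in a2's list, so a2 = Tue.
Determined: a2=Tue, a4=Sat, a5=Wed, a6=Fri. The other variables each still have more than one consistent value. That makes 4.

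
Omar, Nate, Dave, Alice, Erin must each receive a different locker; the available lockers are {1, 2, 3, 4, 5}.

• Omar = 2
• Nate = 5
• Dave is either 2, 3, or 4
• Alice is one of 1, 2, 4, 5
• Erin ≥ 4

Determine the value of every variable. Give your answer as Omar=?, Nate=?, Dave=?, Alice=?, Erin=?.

Omar=2, Nate=5, Dave=3, Alice=1, Erin=4

Omar must be 2 (only option left). So Dave, Alice can't be 2.
Nate has just one choice, so Nate = 5. So Alice, Erin can't be 5.
That leaves Erin = 4. So Dave, Alice can't be 4.
Dave's domain is down to {3}, so Dave = 3.
Alice's domain is down to {1}, so Alice = 1.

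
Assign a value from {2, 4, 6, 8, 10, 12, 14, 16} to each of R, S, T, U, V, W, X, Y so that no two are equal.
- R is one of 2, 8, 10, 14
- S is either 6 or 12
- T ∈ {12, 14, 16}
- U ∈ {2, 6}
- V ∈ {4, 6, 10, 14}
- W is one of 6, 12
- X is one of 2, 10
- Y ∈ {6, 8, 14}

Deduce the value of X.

10

The 8 variables together cover exactly {2, 4, 6, 8, 10, 12, 14, 16} — 8 values for 8 variables — and 4 appears only in V's list, so V = 4.
Among the 7 still-open variables, 16 fits only T (and all 7 values in {2, 6, 8, 10, 12, 14, 16} must be used), so T = 16.
S and W share exactly the 2 values {6, 12}; by pigeonhole those values go to them, so strike 6, 12 from U, Y.
U has just one choice, so U = 2. Eliminate 2 elsewhere: R, X.
So X = 10.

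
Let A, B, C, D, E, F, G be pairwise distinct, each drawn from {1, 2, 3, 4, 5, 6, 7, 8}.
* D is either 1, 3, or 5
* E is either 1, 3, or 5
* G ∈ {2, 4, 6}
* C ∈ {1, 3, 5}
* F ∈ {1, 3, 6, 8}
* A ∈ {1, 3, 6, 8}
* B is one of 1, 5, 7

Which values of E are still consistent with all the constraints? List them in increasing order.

1, 3, 5

C, D, E share exactly the 3 values {1, 3, 5}; by pigeonhole those values go to them, so strike 1, 3, 5 from A, B, F.
That leaves B = 7.
A and F between them cover only {6, 8} — a naked pair. Remove those values from G.
No further eliminations apply; E can still be any of 1, 3, 5.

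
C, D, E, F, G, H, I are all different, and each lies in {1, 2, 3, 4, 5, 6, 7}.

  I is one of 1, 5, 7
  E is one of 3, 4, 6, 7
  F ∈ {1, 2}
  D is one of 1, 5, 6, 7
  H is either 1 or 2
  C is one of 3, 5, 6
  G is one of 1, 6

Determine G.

Among the 7 variables, 4 fits only E (and all 7 values in {1, 2, 3, 4, 5, 6, 7} must be used), so E = 4.
The 6 still-open variables draw from only 6 values {1, 2, 3, 5, 6, 7}, so each is used; only C can be 3, hence C = 3.
F and H between them cover only {1, 2} — a naked pair. Remove those values from D, G, I.
So G = 6.

6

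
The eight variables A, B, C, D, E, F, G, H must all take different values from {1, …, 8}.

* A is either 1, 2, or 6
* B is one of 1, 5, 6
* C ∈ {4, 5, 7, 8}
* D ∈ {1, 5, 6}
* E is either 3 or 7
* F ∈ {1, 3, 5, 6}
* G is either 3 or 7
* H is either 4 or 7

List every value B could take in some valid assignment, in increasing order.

1, 5, 6

The 8 variables draw from only 8 values {1, 2, 3, 4, 5, 6, 7, 8}, so each is used; only A can be 2, hence A = 2.
The 7 still-open variables draw from only 7 values {1, 3, 4, 5, 6, 7, 8}, so each is used; only C can be 8, hence C = 8.
The 6 still-open variables draw from only 6 values {1, 3, 4, 5, 6, 7}, so each is used; only H can be 4, hence H = 4.
E and G between them cover only {3, 7} — a naked pair. Remove those values from F.
No further eliminations apply; B can still be any of 1, 5, 6.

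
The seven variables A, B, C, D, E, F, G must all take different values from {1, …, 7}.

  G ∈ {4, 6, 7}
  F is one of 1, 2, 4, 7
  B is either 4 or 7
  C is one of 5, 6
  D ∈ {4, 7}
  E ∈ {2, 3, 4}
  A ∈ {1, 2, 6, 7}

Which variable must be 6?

The 7 variables together cover exactly {1, 2, 3, 4, 5, 6, 7} — 7 values for 7 variables — and 3 appears only in E's list, so E = 3.
The 6 still-open variables draw from only 6 values {1, 2, 4, 5, 6, 7}, so each is used; only C can be 5, hence C = 5.
B and D share exactly the 2 values {4, 7}; by pigeonhole those values go to them, so strike 4, 7 from A, F, G.
So 6 goes to G.

G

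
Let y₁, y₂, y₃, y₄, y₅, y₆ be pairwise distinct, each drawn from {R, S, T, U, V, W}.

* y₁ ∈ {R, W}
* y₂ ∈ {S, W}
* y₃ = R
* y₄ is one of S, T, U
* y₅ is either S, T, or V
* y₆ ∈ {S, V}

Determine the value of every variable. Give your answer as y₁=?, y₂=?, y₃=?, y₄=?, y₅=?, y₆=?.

y₁=W, y₂=S, y₃=R, y₄=U, y₅=T, y₆=V

y₃ has just one choice, so y₃ = R. Strike R from y₁.
y₁ has just one choice, so y₁ = W. Strike W from y₂.
y₂ has just one choice, so y₂ = S. Strike S from y₄, y₅, y₆.
That leaves y₆ = V. Eliminate V elsewhere: y₅.
y₅'s domain is down to {T}, so y₅ = T. So y₄ can't be T.
y₄ must be U (only option left).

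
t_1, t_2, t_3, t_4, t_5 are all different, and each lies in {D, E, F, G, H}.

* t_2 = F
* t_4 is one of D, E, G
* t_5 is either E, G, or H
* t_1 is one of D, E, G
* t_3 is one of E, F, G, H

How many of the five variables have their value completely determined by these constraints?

t_2 must be F (only option left). Eliminate F elsewhere: t_3.
Determined: t_2=F. The other variables each still have more than one consistent value. That makes 1.

1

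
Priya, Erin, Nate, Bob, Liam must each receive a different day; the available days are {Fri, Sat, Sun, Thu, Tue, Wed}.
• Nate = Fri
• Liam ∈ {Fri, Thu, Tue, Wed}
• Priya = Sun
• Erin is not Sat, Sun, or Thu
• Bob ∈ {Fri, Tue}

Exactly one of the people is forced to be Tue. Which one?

Bob

Priya has just one choice, so Priya = Sun.
Nate must be Fri (only option left). Remove Fri from Erin, Bob, Liam.
So Tue goes to Bob.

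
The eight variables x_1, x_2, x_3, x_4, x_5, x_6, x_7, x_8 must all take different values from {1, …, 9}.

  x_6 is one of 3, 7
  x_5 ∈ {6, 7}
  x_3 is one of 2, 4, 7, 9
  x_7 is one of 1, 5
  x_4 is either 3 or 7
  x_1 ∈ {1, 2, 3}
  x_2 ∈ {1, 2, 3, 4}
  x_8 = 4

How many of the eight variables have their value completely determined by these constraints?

4

x_8 must be 4 (only option left). So x_2, x_3 can't be 4.
Among the 7 still-open variables, 5 fits only x_7 (and all 7 values in {1, 2, 3, 5, 6, 7, 9} must be used), so x_7 = 5.
Among the 6 still-open variables, 6 fits only x_5 (and all 6 values in {1, 2, 3, 6, 7, 9} must be used), so x_5 = 6.
The 5 still-open variables draw from only 5 values {1, 2, 3, 7, 9}, so each is used; only x_3 can be 9, hence x_3 = 9.
The 2 variables x_4 and x_6 are confined to {3, 7}, which locks those values in; drop them from x_1, x_2.
Determined: x_3=9, x_5=6, x_7=5, x_8=4. The other variables each still have more than one consistent value. That makes 4.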